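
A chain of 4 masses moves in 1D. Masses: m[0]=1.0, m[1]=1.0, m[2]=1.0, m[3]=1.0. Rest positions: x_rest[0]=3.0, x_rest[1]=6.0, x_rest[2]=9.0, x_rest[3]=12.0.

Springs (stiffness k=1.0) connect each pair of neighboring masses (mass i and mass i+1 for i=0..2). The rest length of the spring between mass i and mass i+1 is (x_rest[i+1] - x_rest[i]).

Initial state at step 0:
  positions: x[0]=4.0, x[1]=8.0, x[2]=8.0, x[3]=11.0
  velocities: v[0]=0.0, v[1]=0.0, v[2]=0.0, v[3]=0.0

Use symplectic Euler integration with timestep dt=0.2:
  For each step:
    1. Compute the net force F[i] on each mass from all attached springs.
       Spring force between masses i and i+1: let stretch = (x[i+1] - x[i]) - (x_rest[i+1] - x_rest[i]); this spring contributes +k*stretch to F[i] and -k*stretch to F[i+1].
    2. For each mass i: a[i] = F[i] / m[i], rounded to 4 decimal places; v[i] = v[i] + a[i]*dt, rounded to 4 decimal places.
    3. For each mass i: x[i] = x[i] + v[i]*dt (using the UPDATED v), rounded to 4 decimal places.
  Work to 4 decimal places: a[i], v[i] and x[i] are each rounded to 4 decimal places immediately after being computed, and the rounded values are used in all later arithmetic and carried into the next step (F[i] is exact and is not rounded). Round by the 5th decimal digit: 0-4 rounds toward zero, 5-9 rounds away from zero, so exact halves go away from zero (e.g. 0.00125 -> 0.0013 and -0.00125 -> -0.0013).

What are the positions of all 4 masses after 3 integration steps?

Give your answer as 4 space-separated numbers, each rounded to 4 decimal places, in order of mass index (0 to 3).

Step 0: x=[4.0000 8.0000 8.0000 11.0000] v=[0.0000 0.0000 0.0000 0.0000]
Step 1: x=[4.0400 7.8400 8.1200 11.0000] v=[0.2000 -0.8000 0.6000 0.0000]
Step 2: x=[4.1120 7.5392 8.3440 11.0048] v=[0.3600 -1.5040 1.1200 0.0240]
Step 3: x=[4.2011 7.1335 8.6422 11.0232] v=[0.4454 -2.0285 1.4912 0.0918]

Answer: 4.2011 7.1335 8.6422 11.0232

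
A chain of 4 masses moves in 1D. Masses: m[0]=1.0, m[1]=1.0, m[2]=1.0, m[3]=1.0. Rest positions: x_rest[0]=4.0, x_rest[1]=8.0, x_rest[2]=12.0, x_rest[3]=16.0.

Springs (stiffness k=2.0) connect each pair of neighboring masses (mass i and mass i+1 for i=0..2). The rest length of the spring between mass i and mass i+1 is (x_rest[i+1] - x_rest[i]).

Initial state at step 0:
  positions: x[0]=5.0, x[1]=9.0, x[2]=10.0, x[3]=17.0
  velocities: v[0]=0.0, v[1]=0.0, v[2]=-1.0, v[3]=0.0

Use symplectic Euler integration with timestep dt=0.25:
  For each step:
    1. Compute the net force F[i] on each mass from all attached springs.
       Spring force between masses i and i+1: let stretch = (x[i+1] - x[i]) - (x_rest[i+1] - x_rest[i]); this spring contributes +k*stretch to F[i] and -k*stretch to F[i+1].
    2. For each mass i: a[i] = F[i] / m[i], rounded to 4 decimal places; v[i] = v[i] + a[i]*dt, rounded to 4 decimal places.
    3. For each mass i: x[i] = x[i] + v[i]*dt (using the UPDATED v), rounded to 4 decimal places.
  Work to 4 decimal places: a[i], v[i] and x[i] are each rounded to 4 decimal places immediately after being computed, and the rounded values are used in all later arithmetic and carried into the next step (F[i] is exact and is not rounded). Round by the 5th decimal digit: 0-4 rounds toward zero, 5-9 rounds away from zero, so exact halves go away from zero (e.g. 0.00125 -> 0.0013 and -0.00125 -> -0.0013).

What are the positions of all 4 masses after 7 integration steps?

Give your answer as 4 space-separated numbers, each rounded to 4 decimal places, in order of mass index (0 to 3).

Step 0: x=[5.0000 9.0000 10.0000 17.0000] v=[0.0000 0.0000 -1.0000 0.0000]
Step 1: x=[5.0000 8.6250 10.5000 16.6250] v=[0.0000 -1.5000 2.0000 -1.5000]
Step 2: x=[4.9531 8.0313 11.5313 15.9844] v=[-0.1875 -2.3750 4.1250 -2.5625]
Step 3: x=[4.7910 7.4903 12.6817 15.2871] v=[-0.6484 -2.1641 4.6016 -2.7891]
Step 4: x=[4.4663 7.2608 13.5089 14.7642] v=[-1.2988 -0.9181 3.3086 -2.0918]
Step 5: x=[3.9909 7.4630 13.7120 14.5843] v=[-1.9016 0.8087 0.8122 -0.7195]
Step 6: x=[3.4495 8.0123 13.2430 14.7954] v=[-2.1656 2.1972 -1.8762 0.8444]
Step 7: x=[2.9785 8.6451 12.3142 15.3125] v=[-1.8842 2.5312 -3.7154 2.0682]

Answer: 2.9785 8.6451 12.3142 15.3125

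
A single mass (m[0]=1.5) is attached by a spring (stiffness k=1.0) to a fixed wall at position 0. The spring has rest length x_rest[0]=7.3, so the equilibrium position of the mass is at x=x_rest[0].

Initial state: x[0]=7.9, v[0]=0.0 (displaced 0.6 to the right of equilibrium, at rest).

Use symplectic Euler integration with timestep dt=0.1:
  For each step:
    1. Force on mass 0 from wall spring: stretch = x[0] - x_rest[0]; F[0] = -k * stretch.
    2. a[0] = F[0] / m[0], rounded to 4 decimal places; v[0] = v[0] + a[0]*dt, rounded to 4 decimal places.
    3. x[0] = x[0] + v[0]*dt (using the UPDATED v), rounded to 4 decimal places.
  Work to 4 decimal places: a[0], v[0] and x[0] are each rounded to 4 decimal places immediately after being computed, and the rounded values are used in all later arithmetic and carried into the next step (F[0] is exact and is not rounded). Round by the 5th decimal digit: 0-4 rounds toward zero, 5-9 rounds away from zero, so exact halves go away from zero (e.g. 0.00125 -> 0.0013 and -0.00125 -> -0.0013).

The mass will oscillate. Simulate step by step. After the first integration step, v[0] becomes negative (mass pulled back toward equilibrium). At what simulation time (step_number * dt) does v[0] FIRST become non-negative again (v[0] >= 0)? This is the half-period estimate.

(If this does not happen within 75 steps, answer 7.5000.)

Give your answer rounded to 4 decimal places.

Step 0: x=[7.9000] v=[0.0000]
Step 1: x=[7.8960] v=[-0.0400]
Step 2: x=[7.8880] v=[-0.0797]
Step 3: x=[7.8761] v=[-0.1189]
Step 4: x=[7.8604] v=[-0.1573]
Step 5: x=[7.8409] v=[-0.1947]
Step 6: x=[7.8178] v=[-0.2308]
Step 7: x=[7.7913] v=[-0.2653]
Step 8: x=[7.7615] v=[-0.2981]
Step 9: x=[7.7286] v=[-0.3289]
Step 10: x=[7.6929] v=[-0.3575]
Step 11: x=[7.6545] v=[-0.3837]
Step 12: x=[7.6138] v=[-0.4073]
Step 13: x=[7.5710] v=[-0.4282]
Step 14: x=[7.5264] v=[-0.4463]
Step 15: x=[7.4803] v=[-0.4614]
Step 16: x=[7.4330] v=[-0.4734]
Step 17: x=[7.3848] v=[-0.4823]
Step 18: x=[7.3360] v=[-0.4880]
Step 19: x=[7.2870] v=[-0.4904]
Step 20: x=[7.2381] v=[-0.4895]
Step 21: x=[7.1896] v=[-0.4854]
Step 22: x=[7.1418] v=[-0.4780]
Step 23: x=[7.0951] v=[-0.4675]
Step 24: x=[7.0497] v=[-0.4538]
Step 25: x=[7.0060] v=[-0.4371]
Step 26: x=[6.9643] v=[-0.4175]
Step 27: x=[6.9248] v=[-0.3951]
Step 28: x=[6.8878] v=[-0.3701]
Step 29: x=[6.8535] v=[-0.3426]
Step 30: x=[6.8222] v=[-0.3128]
Step 31: x=[6.7941] v=[-0.2810]
Step 32: x=[6.7694] v=[-0.2473]
Step 33: x=[6.7482] v=[-0.2119]
Step 34: x=[6.7307] v=[-0.1751]
Step 35: x=[6.7170] v=[-0.1372]
Step 36: x=[6.7072] v=[-0.0983]
Step 37: x=[6.7013] v=[-0.0588]
Step 38: x=[6.6994] v=[-0.0189]
Step 39: x=[6.7015] v=[0.0211]
First v>=0 after going negative at step 39, time=3.9000

Answer: 3.9000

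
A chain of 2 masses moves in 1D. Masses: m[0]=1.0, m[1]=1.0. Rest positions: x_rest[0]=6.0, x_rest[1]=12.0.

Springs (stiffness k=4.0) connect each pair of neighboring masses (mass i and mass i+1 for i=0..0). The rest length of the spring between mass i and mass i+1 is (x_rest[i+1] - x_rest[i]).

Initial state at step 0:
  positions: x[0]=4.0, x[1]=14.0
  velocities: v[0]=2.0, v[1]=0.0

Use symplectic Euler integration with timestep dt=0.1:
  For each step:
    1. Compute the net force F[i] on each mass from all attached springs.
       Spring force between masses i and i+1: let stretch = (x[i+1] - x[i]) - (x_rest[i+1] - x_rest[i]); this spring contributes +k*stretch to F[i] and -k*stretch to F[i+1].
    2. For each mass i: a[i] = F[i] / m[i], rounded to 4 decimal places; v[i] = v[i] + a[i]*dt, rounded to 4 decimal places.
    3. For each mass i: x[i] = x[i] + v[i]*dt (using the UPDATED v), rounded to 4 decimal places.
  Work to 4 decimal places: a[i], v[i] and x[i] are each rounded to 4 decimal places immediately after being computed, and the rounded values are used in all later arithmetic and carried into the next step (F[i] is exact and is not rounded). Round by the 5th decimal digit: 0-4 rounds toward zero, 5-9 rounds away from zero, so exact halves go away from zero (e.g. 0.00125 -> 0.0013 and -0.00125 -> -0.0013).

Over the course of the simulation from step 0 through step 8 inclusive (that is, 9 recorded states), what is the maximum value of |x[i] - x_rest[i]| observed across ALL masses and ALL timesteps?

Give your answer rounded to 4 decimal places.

Step 0: x=[4.0000 14.0000] v=[2.0000 0.0000]
Step 1: x=[4.3600 13.8400] v=[3.6000 -1.6000]
Step 2: x=[4.8592 13.5408] v=[4.9920 -2.9920]
Step 3: x=[5.4657 13.1343] v=[6.0646 -4.0646]
Step 4: x=[6.1389 12.6611] v=[6.7320 -4.7320]
Step 5: x=[6.8330 12.1670] v=[6.9409 -4.9409]
Step 6: x=[7.5005 11.6996] v=[6.6745 -4.6745]
Step 7: x=[8.0959 11.3042] v=[5.9541 -3.9541]
Step 8: x=[8.5796 11.0205] v=[4.8374 -2.8374]
Max displacement = 2.5796

Answer: 2.5796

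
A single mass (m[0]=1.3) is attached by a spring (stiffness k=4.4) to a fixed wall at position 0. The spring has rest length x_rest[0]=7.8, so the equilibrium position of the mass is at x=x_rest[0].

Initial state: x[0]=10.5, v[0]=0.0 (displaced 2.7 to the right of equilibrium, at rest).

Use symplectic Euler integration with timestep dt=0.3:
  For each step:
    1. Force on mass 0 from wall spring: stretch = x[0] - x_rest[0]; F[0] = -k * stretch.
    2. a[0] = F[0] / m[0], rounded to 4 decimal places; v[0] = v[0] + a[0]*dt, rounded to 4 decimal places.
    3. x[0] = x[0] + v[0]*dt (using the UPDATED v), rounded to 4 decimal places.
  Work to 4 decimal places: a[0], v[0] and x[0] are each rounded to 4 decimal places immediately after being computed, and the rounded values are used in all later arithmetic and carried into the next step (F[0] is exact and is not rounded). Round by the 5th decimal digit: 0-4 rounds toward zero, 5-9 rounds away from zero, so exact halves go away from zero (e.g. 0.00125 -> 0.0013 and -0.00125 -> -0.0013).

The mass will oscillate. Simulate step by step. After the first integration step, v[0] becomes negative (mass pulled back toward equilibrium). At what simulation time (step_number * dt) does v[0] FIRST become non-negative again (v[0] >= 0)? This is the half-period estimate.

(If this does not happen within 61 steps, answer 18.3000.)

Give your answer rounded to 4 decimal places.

Step 0: x=[10.5000] v=[0.0000]
Step 1: x=[9.6775] v=[-2.7416]
Step 2: x=[8.2831] v=[-4.6480]
Step 3: x=[6.7416] v=[-5.1385]
Step 4: x=[5.5225] v=[-4.0638]
Step 5: x=[4.9971] v=[-1.7513]
Step 6: x=[5.3255] v=[1.0947]
First v>=0 after going negative at step 6, time=1.8000

Answer: 1.8000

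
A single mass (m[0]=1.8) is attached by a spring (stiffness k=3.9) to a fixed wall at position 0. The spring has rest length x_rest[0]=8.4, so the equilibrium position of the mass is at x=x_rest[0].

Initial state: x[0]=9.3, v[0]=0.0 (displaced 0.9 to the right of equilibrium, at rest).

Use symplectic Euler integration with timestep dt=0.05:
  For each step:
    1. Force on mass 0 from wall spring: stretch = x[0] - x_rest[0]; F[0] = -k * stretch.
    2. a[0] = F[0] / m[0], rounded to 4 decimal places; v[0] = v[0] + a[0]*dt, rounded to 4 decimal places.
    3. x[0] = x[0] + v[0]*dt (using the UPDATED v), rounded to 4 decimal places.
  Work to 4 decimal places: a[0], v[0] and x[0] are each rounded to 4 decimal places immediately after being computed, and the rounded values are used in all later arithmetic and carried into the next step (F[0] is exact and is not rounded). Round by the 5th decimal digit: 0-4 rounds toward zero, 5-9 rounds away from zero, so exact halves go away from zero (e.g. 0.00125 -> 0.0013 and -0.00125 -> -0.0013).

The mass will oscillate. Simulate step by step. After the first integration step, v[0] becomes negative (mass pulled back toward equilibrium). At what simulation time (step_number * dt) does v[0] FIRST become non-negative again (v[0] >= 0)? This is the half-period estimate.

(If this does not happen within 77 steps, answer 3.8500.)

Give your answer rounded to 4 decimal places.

Step 0: x=[9.3000] v=[0.0000]
Step 1: x=[9.2951] v=[-0.0975]
Step 2: x=[9.2854] v=[-0.1945]
Step 3: x=[9.2709] v=[-0.2904]
Step 4: x=[9.2517] v=[-0.3848]
Step 5: x=[9.2278] v=[-0.4771]
Step 6: x=[9.1995] v=[-0.5668]
Step 7: x=[9.1668] v=[-0.6534]
Step 8: x=[9.1300] v=[-0.7365]
Step 9: x=[9.0892] v=[-0.8156]
Step 10: x=[9.0447] v=[-0.8903]
Step 11: x=[8.9967] v=[-0.9601]
Step 12: x=[8.9455] v=[-1.0247]
Step 13: x=[8.8913] v=[-1.0838]
Step 14: x=[8.8345] v=[-1.1370]
Step 15: x=[8.7753] v=[-1.1841]
Step 16: x=[8.7141] v=[-1.2248]
Step 17: x=[8.6512] v=[-1.2588]
Step 18: x=[8.5869] v=[-1.2860]
Step 19: x=[8.5216] v=[-1.3063]
Step 20: x=[8.4556] v=[-1.3195]
Step 21: x=[8.3893] v=[-1.3255]
Step 22: x=[8.3231] v=[-1.3243]
Step 23: x=[8.2573] v=[-1.3160]
Step 24: x=[8.1923] v=[-1.3005]
Step 25: x=[8.1284] v=[-1.2780]
Step 26: x=[8.0660] v=[-1.2486]
Step 27: x=[8.0054] v=[-1.2124]
Step 28: x=[7.9469] v=[-1.1697]
Step 29: x=[7.8909] v=[-1.1206]
Step 30: x=[7.8376] v=[-1.0654]
Step 31: x=[7.7874] v=[-1.0045]
Step 32: x=[7.7405] v=[-0.9381]
Step 33: x=[7.6972] v=[-0.8667]
Step 34: x=[7.6577] v=[-0.7906]
Step 35: x=[7.6222] v=[-0.7102]
Step 36: x=[7.5909] v=[-0.6259]
Step 37: x=[7.5640] v=[-0.5382]
Step 38: x=[7.5416] v=[-0.4476]
Step 39: x=[7.5239] v=[-0.3546]
Step 40: x=[7.5109] v=[-0.2597]
Step 41: x=[7.5027] v=[-0.1634]
Step 42: x=[7.4994] v=[-0.0662]
Step 43: x=[7.5010] v=[0.0314]
First v>=0 after going negative at step 43, time=2.1500

Answer: 2.1500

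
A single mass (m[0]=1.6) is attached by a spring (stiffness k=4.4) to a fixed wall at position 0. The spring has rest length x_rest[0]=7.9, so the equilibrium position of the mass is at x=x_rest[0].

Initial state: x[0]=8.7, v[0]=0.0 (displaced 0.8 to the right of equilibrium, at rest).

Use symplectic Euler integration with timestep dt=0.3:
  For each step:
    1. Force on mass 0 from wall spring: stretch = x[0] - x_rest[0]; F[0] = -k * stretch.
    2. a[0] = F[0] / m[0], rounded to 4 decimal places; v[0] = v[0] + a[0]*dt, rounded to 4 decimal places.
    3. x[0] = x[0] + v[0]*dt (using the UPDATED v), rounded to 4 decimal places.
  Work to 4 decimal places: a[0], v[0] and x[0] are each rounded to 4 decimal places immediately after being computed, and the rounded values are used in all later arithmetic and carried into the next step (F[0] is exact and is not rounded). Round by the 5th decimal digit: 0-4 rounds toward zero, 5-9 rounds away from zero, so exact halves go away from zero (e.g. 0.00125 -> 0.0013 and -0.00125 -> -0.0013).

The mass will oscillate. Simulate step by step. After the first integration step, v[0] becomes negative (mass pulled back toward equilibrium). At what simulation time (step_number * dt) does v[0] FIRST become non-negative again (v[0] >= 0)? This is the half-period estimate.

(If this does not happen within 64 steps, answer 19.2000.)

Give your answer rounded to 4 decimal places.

Step 0: x=[8.7000] v=[0.0000]
Step 1: x=[8.5020] v=[-0.6600]
Step 2: x=[8.1550] v=[-1.1567]
Step 3: x=[7.7449] v=[-1.3671]
Step 4: x=[7.3731] v=[-1.2392]
Step 5: x=[7.1318] v=[-0.8045]
Step 6: x=[7.0806] v=[-0.1707]
Step 7: x=[7.2322] v=[0.5053]
First v>=0 after going negative at step 7, time=2.1000

Answer: 2.1000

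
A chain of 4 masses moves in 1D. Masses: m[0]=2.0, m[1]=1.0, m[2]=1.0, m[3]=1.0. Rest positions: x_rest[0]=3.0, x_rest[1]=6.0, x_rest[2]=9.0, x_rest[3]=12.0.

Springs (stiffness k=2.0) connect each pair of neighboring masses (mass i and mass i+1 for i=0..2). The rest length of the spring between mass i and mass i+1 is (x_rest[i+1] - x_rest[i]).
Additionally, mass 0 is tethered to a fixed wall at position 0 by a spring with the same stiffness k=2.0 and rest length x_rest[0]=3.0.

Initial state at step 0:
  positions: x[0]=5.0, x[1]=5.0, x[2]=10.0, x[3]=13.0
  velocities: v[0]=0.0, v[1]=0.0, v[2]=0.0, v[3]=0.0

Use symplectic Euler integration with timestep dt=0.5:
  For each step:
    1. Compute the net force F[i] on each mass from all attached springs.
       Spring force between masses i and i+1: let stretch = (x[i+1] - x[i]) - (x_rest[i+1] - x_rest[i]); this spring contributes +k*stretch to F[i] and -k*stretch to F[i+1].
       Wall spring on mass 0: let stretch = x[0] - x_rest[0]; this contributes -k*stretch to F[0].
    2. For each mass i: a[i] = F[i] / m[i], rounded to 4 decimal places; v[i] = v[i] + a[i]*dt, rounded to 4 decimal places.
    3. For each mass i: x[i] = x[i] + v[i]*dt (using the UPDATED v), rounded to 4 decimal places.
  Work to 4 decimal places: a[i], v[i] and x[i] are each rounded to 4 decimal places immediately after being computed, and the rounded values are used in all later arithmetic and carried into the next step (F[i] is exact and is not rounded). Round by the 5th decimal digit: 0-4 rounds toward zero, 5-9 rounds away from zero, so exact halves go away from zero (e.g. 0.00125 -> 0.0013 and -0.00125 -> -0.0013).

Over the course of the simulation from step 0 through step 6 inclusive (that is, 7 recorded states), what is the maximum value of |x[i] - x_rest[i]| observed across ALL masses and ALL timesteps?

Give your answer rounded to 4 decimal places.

Answer: 2.8750

Derivation:
Step 0: x=[5.0000 5.0000 10.0000 13.0000] v=[0.0000 0.0000 0.0000 0.0000]
Step 1: x=[3.7500 7.5000 9.0000 13.0000] v=[-2.5000 5.0000 -2.0000 0.0000]
Step 2: x=[2.5000 8.8750 9.2500 12.5000] v=[-2.5000 2.7500 0.5000 -1.0000]
Step 3: x=[2.2188 7.2500 10.9375 11.8750] v=[-0.5625 -3.2500 3.3750 -1.2500]
Step 4: x=[2.6407 4.9532 11.2500 12.2813] v=[0.8437 -4.5937 0.6250 0.8125]
Step 5: x=[2.9805 4.6485 8.9298 13.6719] v=[0.6796 -0.6094 -4.6405 2.7812]
Step 6: x=[2.9922 5.6505 6.8400 14.1915] v=[0.0234 2.0039 -4.1797 1.0391]
Max displacement = 2.8750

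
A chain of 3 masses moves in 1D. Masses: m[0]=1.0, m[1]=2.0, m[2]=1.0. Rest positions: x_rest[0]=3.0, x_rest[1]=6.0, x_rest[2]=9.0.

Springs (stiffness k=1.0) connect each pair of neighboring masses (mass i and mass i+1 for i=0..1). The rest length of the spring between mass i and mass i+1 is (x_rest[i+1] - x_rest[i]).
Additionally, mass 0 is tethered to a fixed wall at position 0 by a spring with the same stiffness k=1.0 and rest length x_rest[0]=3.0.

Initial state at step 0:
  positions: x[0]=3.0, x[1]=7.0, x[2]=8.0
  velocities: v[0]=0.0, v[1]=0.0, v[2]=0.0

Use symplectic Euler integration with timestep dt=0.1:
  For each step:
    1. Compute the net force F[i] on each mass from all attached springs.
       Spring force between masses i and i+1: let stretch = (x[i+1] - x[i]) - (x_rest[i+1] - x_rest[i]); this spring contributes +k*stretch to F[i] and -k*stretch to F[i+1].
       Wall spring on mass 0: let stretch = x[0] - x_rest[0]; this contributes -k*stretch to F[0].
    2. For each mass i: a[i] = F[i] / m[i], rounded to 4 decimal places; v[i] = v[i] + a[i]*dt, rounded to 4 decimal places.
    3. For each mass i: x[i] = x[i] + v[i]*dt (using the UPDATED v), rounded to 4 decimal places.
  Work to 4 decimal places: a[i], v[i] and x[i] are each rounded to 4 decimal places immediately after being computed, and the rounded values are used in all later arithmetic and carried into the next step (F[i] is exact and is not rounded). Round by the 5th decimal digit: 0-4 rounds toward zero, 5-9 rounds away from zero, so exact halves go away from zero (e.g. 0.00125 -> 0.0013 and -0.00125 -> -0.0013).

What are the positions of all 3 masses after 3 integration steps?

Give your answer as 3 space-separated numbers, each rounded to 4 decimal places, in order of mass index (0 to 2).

Step 0: x=[3.0000 7.0000 8.0000] v=[0.0000 0.0000 0.0000]
Step 1: x=[3.0100 6.9850 8.0200] v=[0.1000 -0.1500 0.2000]
Step 2: x=[3.0297 6.9553 8.0597] v=[0.1965 -0.2970 0.3965]
Step 3: x=[3.0583 6.9115 8.1183] v=[0.2861 -0.4381 0.5861]

Answer: 3.0583 6.9115 8.1183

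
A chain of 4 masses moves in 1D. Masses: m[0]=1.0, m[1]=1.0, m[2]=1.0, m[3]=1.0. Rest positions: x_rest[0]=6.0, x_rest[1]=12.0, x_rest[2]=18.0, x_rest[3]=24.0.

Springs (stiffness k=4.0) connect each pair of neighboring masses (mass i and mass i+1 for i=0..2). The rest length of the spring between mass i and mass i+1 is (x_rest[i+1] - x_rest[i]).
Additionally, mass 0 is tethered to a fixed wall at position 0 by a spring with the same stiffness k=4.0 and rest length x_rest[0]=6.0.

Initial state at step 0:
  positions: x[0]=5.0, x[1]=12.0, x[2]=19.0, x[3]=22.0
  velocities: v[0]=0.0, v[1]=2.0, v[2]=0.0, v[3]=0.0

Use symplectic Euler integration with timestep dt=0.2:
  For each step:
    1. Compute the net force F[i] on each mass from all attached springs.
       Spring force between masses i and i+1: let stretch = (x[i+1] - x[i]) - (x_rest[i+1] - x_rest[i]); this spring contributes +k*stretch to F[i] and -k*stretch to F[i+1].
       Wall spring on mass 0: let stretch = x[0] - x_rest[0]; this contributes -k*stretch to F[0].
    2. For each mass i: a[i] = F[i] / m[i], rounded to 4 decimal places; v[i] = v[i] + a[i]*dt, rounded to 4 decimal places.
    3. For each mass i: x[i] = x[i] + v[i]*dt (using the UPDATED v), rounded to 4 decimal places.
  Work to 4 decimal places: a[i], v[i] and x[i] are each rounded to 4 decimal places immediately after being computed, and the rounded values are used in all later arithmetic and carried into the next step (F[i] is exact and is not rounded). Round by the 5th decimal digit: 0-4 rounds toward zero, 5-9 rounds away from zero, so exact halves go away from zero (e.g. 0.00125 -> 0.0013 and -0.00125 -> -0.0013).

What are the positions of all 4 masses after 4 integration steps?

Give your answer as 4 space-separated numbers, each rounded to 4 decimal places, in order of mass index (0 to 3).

Answer: 7.2525 12.1725 16.4136 24.6493

Derivation:
Step 0: x=[5.0000 12.0000 19.0000 22.0000] v=[0.0000 2.0000 0.0000 0.0000]
Step 1: x=[5.3200 12.4000 18.3600 22.4800] v=[1.6000 2.0000 -3.2000 2.4000]
Step 2: x=[5.9216 12.6208 17.4256 23.2608] v=[3.0080 1.1040 -4.6720 3.9040]
Step 3: x=[6.6476 12.5385 16.6561 24.0680] v=[3.6301 -0.4115 -3.8477 4.0358]
Step 4: x=[7.2525 12.1725 16.4136 24.6493] v=[3.0247 -1.8301 -1.2123 2.9063]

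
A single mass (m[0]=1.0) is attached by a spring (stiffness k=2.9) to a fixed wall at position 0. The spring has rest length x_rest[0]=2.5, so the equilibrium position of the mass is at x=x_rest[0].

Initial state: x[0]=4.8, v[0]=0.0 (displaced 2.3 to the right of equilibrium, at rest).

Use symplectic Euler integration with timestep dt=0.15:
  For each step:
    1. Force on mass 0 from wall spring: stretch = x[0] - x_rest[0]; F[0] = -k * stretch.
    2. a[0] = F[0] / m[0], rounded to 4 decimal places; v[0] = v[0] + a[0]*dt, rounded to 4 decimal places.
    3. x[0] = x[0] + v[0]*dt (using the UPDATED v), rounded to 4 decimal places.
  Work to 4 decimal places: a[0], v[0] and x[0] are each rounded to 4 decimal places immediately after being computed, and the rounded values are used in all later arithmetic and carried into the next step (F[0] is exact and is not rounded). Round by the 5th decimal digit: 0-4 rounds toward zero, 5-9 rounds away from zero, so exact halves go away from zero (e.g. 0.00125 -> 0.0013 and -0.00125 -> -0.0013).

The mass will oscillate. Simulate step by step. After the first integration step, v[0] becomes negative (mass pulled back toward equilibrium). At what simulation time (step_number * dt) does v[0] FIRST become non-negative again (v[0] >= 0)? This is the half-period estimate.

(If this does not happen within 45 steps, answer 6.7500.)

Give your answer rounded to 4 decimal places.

Step 0: x=[4.8000] v=[0.0000]
Step 1: x=[4.6499] v=[-1.0005]
Step 2: x=[4.3595] v=[-1.9357]
Step 3: x=[3.9478] v=[-2.7446]
Step 4: x=[3.4416] v=[-3.3744]
Step 5: x=[2.8740] v=[-3.7840]
Step 6: x=[2.2820] v=[-3.9467]
Step 7: x=[1.7042] v=[-3.8519]
Step 8: x=[1.1783] v=[-3.5057]
Step 9: x=[0.7387] v=[-2.9308]
Step 10: x=[0.4140] v=[-2.1646]
Step 11: x=[0.2254] v=[-1.2572]
Step 12: x=[0.1852] v=[-0.2678]
Step 13: x=[0.2961] v=[0.7391]
First v>=0 after going negative at step 13, time=1.9500

Answer: 1.9500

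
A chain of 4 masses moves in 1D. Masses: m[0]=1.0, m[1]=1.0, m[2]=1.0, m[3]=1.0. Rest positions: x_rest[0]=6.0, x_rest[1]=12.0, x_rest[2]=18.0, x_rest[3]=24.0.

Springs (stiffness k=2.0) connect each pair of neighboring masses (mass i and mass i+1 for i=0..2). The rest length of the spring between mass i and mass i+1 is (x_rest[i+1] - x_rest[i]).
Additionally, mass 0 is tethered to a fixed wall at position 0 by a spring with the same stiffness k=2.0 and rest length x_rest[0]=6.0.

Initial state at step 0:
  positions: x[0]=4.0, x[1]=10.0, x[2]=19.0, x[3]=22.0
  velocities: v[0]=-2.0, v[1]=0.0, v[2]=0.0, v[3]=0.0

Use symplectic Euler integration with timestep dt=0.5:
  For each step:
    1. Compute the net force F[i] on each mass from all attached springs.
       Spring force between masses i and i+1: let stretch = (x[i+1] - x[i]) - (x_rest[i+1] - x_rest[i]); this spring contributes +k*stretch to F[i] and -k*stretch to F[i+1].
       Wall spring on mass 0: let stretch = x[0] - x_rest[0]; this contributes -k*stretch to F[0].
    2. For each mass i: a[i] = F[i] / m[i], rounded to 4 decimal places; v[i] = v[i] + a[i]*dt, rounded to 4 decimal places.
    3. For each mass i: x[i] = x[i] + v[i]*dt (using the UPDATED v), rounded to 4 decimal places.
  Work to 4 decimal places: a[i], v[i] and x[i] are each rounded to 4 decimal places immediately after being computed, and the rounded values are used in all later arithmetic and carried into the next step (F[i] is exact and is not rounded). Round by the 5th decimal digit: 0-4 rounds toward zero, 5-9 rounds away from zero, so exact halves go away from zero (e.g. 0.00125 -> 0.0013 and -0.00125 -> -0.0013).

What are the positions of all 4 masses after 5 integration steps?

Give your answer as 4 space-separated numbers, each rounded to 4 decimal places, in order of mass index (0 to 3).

Step 0: x=[4.0000 10.0000 19.0000 22.0000] v=[-2.0000 0.0000 0.0000 0.0000]
Step 1: x=[4.0000 11.5000 16.0000 23.5000] v=[0.0000 3.0000 -6.0000 3.0000]
Step 2: x=[5.7500 11.5000 14.5000 24.2500] v=[3.5000 0.0000 -3.0000 1.5000]
Step 3: x=[7.5000 10.1250 16.3750 23.1250] v=[3.5000 -2.7500 3.7500 -2.2500]
Step 4: x=[6.8125 10.5625 18.5000 21.6250] v=[-1.3750 0.8750 4.2500 -3.0000]
Step 5: x=[4.5938 13.0938 18.2188 21.5625] v=[-4.4375 5.0625 -0.5625 -0.1250]

Answer: 4.5938 13.0938 18.2188 21.5625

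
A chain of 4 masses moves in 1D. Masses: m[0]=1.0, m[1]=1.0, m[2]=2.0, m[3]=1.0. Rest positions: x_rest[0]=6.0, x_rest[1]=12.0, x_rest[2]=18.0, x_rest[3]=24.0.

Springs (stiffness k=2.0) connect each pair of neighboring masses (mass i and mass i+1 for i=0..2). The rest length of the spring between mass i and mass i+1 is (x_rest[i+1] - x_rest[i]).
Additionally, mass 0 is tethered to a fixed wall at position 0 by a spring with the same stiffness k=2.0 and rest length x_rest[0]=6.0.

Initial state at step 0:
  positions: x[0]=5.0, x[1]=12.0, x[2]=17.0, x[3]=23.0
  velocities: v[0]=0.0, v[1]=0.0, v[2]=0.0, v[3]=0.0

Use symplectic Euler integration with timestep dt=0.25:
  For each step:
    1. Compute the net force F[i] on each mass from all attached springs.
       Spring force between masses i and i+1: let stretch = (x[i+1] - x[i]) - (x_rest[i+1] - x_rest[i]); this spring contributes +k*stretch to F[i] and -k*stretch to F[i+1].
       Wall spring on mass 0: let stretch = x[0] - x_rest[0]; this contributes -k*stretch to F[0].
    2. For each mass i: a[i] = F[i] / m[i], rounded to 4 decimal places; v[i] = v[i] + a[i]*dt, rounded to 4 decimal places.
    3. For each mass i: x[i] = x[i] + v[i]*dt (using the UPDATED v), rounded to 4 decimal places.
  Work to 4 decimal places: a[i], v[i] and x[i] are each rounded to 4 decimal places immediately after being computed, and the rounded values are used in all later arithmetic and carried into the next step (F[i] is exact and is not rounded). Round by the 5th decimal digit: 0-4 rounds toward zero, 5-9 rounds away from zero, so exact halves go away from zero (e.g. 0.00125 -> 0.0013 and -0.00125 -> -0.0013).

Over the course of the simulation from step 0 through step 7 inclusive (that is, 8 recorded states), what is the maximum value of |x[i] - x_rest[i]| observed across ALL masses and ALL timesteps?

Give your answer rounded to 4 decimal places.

Answer: 1.2411

Derivation:
Step 0: x=[5.0000 12.0000 17.0000 23.0000] v=[0.0000 0.0000 0.0000 0.0000]
Step 1: x=[5.2500 11.7500 17.0625 23.0000] v=[1.0000 -1.0000 0.2500 0.0000]
Step 2: x=[5.6563 11.3516 17.1641 23.0078] v=[1.6250 -1.5938 0.4063 0.0313]
Step 3: x=[6.0674 10.9678 17.2676 23.0352] v=[1.6445 -1.5352 0.4141 0.1095]
Step 4: x=[6.3327 10.7589 17.3379 23.0916] v=[1.0610 -0.8355 0.2811 0.2257]
Step 5: x=[6.3597 10.8191 17.3566 23.1788] v=[0.1078 0.2409 0.0748 0.3489]
Step 6: x=[6.1491 11.1391 17.3306 23.2883] v=[-0.8424 1.2800 -0.1040 0.4378]
Step 7: x=[5.7936 11.6093 17.2900 23.4031] v=[-1.4220 1.8808 -0.1625 0.4590]
Max displacement = 1.2411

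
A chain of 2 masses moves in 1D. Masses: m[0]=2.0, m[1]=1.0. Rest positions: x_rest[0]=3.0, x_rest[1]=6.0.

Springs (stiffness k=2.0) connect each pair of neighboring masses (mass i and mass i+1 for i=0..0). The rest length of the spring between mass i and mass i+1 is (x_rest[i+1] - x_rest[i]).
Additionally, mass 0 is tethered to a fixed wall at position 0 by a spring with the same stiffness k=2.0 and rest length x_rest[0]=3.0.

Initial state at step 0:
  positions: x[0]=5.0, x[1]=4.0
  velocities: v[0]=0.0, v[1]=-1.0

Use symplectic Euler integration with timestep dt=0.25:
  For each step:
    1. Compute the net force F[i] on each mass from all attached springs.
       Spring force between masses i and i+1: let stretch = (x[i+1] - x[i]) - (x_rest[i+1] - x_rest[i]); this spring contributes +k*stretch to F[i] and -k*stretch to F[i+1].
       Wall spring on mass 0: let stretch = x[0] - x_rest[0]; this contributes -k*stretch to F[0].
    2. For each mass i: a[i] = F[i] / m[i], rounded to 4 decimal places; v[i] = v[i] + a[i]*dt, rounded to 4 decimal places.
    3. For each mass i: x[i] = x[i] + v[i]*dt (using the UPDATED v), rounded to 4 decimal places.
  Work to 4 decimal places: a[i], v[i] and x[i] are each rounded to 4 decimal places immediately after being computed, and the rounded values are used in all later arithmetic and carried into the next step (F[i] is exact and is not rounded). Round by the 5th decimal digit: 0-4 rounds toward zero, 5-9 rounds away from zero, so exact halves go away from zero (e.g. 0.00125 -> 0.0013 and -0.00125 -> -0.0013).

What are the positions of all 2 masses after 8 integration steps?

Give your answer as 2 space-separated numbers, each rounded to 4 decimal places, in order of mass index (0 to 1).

Step 0: x=[5.0000 4.0000] v=[0.0000 -1.0000]
Step 1: x=[4.6250 4.2500] v=[-1.5000 1.0000]
Step 2: x=[3.9375 4.9219] v=[-2.7500 2.6875]
Step 3: x=[3.0654 5.8457] v=[-3.4883 3.6953]
Step 4: x=[2.1755 6.7970] v=[-3.5596 3.8052]
Step 5: x=[1.4385 7.5456] v=[-2.9481 2.9945]
Step 6: x=[0.9933 7.9059] v=[-1.7810 1.4410]
Step 7: x=[0.9180 7.7771] v=[-0.3012 -0.5153]
Step 8: x=[1.2140 7.1659] v=[1.1841 -2.4449]

Answer: 1.2140 7.1659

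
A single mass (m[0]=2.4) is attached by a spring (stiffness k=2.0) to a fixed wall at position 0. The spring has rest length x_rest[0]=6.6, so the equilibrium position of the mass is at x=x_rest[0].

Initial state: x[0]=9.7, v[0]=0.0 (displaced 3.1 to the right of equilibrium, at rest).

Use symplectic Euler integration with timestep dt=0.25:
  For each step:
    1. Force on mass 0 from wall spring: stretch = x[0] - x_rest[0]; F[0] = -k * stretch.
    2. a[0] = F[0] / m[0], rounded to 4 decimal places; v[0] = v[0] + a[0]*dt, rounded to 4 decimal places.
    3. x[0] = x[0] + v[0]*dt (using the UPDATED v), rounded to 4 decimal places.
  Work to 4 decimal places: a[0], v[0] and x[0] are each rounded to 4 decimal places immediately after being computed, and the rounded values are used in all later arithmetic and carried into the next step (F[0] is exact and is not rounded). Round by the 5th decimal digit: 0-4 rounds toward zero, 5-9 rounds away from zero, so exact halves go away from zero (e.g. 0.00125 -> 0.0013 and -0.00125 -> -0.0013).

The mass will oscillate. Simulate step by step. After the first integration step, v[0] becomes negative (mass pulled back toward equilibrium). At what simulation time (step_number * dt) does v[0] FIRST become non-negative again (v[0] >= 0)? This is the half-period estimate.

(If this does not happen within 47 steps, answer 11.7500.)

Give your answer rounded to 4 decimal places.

Step 0: x=[9.7000] v=[0.0000]
Step 1: x=[9.5386] v=[-0.6458]
Step 2: x=[9.2241] v=[-1.2580]
Step 3: x=[8.7729] v=[-1.8047]
Step 4: x=[8.2086] v=[-2.2574]
Step 5: x=[7.5605] v=[-2.5925]
Step 6: x=[6.8624] v=[-2.7926]
Step 7: x=[6.1506] v=[-2.8473]
Step 8: x=[5.4622] v=[-2.7537]
Step 9: x=[4.8330] v=[-2.5167]
Step 10: x=[4.2959] v=[-2.1486]
Step 11: x=[3.8788] v=[-1.6686]
Step 12: x=[3.6034] v=[-1.1017]
Step 13: x=[3.4841] v=[-0.4774]
Step 14: x=[3.5271] v=[0.1718]
First v>=0 after going negative at step 14, time=3.5000

Answer: 3.5000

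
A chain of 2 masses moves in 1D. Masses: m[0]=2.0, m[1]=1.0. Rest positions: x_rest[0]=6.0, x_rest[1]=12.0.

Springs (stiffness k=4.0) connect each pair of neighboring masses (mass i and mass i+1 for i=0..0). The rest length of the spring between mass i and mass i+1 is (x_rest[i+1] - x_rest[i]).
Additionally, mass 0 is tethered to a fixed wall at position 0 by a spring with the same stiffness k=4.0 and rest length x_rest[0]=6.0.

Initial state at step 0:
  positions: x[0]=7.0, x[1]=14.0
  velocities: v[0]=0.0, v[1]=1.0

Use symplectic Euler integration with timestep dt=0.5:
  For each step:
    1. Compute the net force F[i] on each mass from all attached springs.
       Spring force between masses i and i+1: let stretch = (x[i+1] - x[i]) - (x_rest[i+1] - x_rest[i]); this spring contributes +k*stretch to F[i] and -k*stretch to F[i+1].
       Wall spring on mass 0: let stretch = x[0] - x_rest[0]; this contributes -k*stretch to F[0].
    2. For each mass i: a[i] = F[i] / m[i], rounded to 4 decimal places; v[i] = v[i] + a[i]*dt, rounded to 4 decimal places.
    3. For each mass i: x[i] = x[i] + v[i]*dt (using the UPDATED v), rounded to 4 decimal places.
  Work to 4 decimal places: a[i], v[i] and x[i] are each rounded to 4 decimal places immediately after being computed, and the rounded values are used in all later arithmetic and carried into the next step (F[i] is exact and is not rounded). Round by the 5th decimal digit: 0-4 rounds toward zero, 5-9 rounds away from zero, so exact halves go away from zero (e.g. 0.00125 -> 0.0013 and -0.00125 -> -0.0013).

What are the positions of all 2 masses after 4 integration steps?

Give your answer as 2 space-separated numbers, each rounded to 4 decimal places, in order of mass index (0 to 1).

Answer: 5.1250 11.2500

Derivation:
Step 0: x=[7.0000 14.0000] v=[0.0000 1.0000]
Step 1: x=[7.0000 13.5000] v=[0.0000 -1.0000]
Step 2: x=[6.7500 12.5000] v=[-0.5000 -2.0000]
Step 3: x=[6.0000 11.7500] v=[-1.5000 -1.5000]
Step 4: x=[5.1250 11.2500] v=[-1.7500 -1.0000]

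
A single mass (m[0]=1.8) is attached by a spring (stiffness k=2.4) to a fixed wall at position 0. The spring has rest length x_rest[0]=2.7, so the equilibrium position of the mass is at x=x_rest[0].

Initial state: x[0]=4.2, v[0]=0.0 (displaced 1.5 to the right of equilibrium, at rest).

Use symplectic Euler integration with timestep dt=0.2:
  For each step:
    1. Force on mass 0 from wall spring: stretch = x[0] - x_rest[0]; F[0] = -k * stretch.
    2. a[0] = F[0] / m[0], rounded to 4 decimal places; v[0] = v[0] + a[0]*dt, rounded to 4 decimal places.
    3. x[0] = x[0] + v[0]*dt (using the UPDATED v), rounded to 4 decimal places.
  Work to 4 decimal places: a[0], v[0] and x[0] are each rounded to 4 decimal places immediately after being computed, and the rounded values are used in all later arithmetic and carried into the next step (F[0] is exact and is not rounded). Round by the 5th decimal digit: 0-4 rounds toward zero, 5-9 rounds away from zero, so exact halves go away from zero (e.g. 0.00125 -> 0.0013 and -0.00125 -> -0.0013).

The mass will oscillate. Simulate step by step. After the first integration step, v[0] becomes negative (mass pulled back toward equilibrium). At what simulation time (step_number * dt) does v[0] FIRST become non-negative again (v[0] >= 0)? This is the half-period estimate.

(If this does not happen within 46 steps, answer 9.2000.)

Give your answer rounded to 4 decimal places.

Step 0: x=[4.2000] v=[0.0000]
Step 1: x=[4.1200] v=[-0.4000]
Step 2: x=[3.9643] v=[-0.7787]
Step 3: x=[3.7411] v=[-1.1158]
Step 4: x=[3.4624] v=[-1.3934]
Step 5: x=[3.1431] v=[-1.5967]
Step 6: x=[2.8001] v=[-1.7149]
Step 7: x=[2.4518] v=[-1.7416]
Step 8: x=[2.1167] v=[-1.6754]
Step 9: x=[1.8127] v=[-1.5199]
Step 10: x=[1.5560] v=[-1.2833]
Step 11: x=[1.3604] v=[-0.9782]
Step 12: x=[1.2362] v=[-0.6210]
Step 13: x=[1.1901] v=[-0.2307]
Step 14: x=[1.2245] v=[0.1719]
First v>=0 after going negative at step 14, time=2.8000

Answer: 2.8000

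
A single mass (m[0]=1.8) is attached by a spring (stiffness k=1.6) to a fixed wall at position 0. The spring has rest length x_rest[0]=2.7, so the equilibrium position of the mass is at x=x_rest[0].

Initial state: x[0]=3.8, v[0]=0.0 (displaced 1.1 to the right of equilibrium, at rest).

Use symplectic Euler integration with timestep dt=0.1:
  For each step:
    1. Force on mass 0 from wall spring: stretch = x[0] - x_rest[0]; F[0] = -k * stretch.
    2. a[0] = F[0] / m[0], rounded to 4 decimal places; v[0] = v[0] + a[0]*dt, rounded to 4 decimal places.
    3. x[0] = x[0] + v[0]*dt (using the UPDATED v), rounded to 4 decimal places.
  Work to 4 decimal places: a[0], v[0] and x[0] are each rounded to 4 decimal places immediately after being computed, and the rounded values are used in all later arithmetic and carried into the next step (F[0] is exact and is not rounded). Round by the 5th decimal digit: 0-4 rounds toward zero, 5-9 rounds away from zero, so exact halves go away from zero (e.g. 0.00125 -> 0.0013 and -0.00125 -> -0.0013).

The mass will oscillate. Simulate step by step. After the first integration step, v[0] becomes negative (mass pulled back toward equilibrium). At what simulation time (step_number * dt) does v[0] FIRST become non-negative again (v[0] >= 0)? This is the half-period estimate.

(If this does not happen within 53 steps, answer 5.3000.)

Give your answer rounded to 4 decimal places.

Answer: 3.4000

Derivation:
Step 0: x=[3.8000] v=[0.0000]
Step 1: x=[3.7902] v=[-0.0978]
Step 2: x=[3.7707] v=[-0.1947]
Step 3: x=[3.7417] v=[-0.2899]
Step 4: x=[3.7035] v=[-0.3825]
Step 5: x=[3.6563] v=[-0.4717]
Step 6: x=[3.6006] v=[-0.5567]
Step 7: x=[3.5369] v=[-0.6368]
Step 8: x=[3.4658] v=[-0.7112]
Step 9: x=[3.3879] v=[-0.7793]
Step 10: x=[3.3039] v=[-0.8405]
Step 11: x=[3.2145] v=[-0.8942]
Step 12: x=[3.1205] v=[-0.9399]
Step 13: x=[3.0228] v=[-0.9773]
Step 14: x=[2.9222] v=[-1.0060]
Step 15: x=[2.8196] v=[-1.0258]
Step 16: x=[2.7160] v=[-1.0364]
Step 17: x=[2.6122] v=[-1.0378]
Step 18: x=[2.5092] v=[-1.0300]
Step 19: x=[2.4079] v=[-1.0130]
Step 20: x=[2.3092] v=[-0.9870]
Step 21: x=[2.2140] v=[-0.9523]
Step 22: x=[2.1231] v=[-0.9091]
Step 23: x=[2.0373] v=[-0.8578]
Step 24: x=[1.9574] v=[-0.7989]
Step 25: x=[1.8841] v=[-0.7329]
Step 26: x=[1.8181] v=[-0.6604]
Step 27: x=[1.7599] v=[-0.5820]
Step 28: x=[1.7101] v=[-0.4984]
Step 29: x=[1.6691] v=[-0.4104]
Step 30: x=[1.6372] v=[-0.3188]
Step 31: x=[1.6148] v=[-0.2243]
Step 32: x=[1.6020] v=[-0.1278]
Step 33: x=[1.5990] v=[-0.0302]
Step 34: x=[1.6058] v=[0.0677]
First v>=0 after going negative at step 34, time=3.4000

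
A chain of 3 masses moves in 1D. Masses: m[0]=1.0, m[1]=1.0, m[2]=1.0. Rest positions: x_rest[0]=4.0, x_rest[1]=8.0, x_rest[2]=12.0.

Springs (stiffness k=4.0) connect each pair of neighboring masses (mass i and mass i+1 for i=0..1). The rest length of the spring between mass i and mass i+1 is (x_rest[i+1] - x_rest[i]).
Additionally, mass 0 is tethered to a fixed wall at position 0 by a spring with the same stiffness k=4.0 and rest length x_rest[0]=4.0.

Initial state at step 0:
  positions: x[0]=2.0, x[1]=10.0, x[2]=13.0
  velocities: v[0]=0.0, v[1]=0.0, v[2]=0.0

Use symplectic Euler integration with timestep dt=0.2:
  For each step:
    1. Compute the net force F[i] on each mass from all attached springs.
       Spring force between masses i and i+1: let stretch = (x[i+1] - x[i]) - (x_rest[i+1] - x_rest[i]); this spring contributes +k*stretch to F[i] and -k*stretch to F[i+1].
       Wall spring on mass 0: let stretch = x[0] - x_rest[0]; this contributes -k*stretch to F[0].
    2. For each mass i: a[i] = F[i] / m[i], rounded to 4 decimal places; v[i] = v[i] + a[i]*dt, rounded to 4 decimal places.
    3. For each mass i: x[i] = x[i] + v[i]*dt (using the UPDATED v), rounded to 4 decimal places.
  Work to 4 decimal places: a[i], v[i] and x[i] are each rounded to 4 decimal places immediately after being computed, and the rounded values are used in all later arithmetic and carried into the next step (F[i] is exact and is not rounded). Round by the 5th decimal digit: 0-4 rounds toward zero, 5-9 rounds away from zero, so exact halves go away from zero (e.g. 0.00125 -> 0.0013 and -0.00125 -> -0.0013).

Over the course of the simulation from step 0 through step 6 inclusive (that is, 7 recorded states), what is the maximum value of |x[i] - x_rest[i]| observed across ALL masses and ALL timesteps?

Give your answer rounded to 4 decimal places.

Answer: 2.4301

Derivation:
Step 0: x=[2.0000 10.0000 13.0000] v=[0.0000 0.0000 0.0000]
Step 1: x=[2.9600 9.2000 13.1600] v=[4.8000 -4.0000 0.8000]
Step 2: x=[4.4448 8.0352 13.3264] v=[7.4240 -5.8240 0.8320]
Step 3: x=[5.7929 7.1425 13.2862] v=[6.7405 -4.4634 -0.2010]
Step 4: x=[6.4301 7.0169 12.9030] v=[3.1859 -0.6281 -1.9160]
Step 5: x=[6.1324 7.7392 12.2180] v=[-1.4887 3.6113 -3.4249]
Step 6: x=[5.1106 8.9210 11.4564] v=[-5.1092 5.9089 -3.8079]
Max displacement = 2.4301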